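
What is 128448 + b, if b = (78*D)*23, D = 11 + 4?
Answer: 155358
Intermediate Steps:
D = 15
b = 26910 (b = (78*15)*23 = 1170*23 = 26910)
128448 + b = 128448 + 26910 = 155358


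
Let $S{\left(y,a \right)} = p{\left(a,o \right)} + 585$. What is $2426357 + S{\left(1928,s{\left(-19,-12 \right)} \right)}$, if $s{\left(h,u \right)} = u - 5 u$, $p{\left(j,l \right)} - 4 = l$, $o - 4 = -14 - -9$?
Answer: $2426945$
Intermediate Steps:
$o = -1$ ($o = 4 - 5 = -1$)
$p{\left(j,l \right)} = 4 + l$
$s{\left(h,u \right)} = - 4 u$
$S{\left(y,a \right)} = 588$ ($S{\left(y,a \right)} = \left(4 - 1\right) + 585 = 3 + 585 = 588$)
$2426357 + S{\left(1928,s{\left(-19,-12 \right)} \right)} = 2426357 + 588 = 2426945$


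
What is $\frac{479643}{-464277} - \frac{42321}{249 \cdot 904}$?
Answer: $- \frac{14179376405}{11611877288} \approx -1.2211$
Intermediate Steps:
$\frac{479643}{-464277} - \frac{42321}{249 \cdot 904} = 479643 \left(- \frac{1}{464277}\right) - \frac{42321}{225096} = - \frac{159881}{154759} - \frac{14107}{75032} = - \frac{14179376405}{11611877288}$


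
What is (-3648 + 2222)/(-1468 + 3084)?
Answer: -713/808 ≈ -0.88243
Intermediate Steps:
(-3648 + 2222)/(-1468 + 3084) = -1426/1616 = -1426*1/1616 = -713/808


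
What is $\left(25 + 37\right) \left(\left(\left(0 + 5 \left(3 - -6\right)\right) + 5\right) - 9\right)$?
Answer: $2542$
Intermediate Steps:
$\left(25 + 37\right) \left(\left(\left(0 + 5 \left(3 - -6\right)\right) + 5\right) - 9\right) = 62 \left(\left(\left(0 + 5 \left(3 + 6\right)\right) + 5\right) - 9\right) = 62 \left(\left(\left(0 + 5 \cdot 9\right) + 5\right) - 9\right) = 62 \left(\left(\left(0 + 45\right) + 5\right) - 9\right) = 62 \left(\left(45 + 5\right) - 9\right) = 62 \left(50 - 9\right) = 62 \cdot 41 = 2542$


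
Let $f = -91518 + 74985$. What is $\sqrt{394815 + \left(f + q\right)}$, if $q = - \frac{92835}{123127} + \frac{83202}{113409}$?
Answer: $\frac{7 \sqrt{167254842882851937366495}}{4654569981} \approx 615.05$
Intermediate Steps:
$f = -16533$
$q = - \frac{94637287}{4654569981}$ ($q = \left(-92835\right) \frac{1}{123127} + 83202 \cdot \frac{1}{113409} = - \frac{92835}{123127} + \frac{27734}{37803} = - \frac{94637287}{4654569981} \approx -0.020332$)
$\sqrt{394815 + \left(f + q\right)} = \sqrt{394815 - \frac{76954100133160}{4654569981}} = \sqrt{\frac{1760739946915355}{4654569981}} = \frac{7 \sqrt{167254842882851937366495}}{4654569981}$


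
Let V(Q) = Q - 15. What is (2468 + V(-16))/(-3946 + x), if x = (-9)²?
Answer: -2437/3865 ≈ -0.63053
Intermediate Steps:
V(Q) = -15 + Q
x = 81
(2468 + V(-16))/(-3946 + x) = (2468 + (-15 - 16))/(-3946 + 81) = (2468 - 31)/(-3865) = 2437*(-1/3865) = -2437/3865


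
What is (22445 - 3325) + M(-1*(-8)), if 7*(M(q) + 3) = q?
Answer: 133827/7 ≈ 19118.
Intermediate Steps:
M(q) = -3 + q/7
(22445 - 3325) + M(-1*(-8)) = (22445 - 3325) + (-3 + (-1*(-8))/7) = 19120 + (-3 + (⅐)*8) = 19120 + (-3 + 8/7) = 19120 - 13/7 = 133827/7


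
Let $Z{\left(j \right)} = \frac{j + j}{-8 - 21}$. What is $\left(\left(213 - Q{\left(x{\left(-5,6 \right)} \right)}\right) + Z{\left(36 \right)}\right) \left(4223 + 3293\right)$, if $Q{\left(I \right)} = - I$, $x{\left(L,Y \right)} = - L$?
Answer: $\frac{46975000}{29} \approx 1.6198 \cdot 10^{6}$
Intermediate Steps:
$Z{\left(j \right)} = - \frac{2 j}{29}$ ($Z{\left(j \right)} = \frac{2 j}{-29} = 2 j \left(- \frac{1}{29}\right) = - \frac{2 j}{29}$)
$\left(\left(213 - Q{\left(x{\left(-5,6 \right)} \right)}\right) + Z{\left(36 \right)}\right) \left(4223 + 3293\right) = \left(\left(213 - - \left(-1\right) \left(-5\right)\right) - \frac{72}{29}\right) \left(4223 + 3293\right) = \left(\left(213 - \left(-1\right) 5\right) - \frac{72}{29}\right) 7516 = \left(\left(213 - -5\right) - \frac{72}{29}\right) 7516 = \left(\left(213 + 5\right) - \frac{72}{29}\right) 7516 = \left(218 - \frac{72}{29}\right) 7516 = \frac{6250}{29} \cdot 7516 = \frac{46975000}{29}$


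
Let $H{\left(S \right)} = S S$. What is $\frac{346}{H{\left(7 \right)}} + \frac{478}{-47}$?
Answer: $- \frac{7160}{2303} \approx -3.109$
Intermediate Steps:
$H{\left(S \right)} = S^{2}$
$\frac{346}{H{\left(7 \right)}} + \frac{478}{-47} = \frac{346}{7^{2}} + \frac{478}{-47} = \frac{346}{49} + 478 \left(- \frac{1}{47}\right) = 346 \cdot \frac{1}{49} - \frac{478}{47} = \frac{346}{49} - \frac{478}{47} = - \frac{7160}{2303}$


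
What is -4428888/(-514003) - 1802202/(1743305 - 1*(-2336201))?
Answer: 8570668967361/1048439161259 ≈ 8.1747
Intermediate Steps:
-4428888/(-514003) - 1802202/(1743305 - 1*(-2336201)) = -4428888*(-1/514003) - 1802202/(1743305 + 2336201) = 4428888/514003 - 1802202/4079506 = 4428888/514003 - 1802202*1/4079506 = 4428888/514003 - 901101/2039753 = 8570668967361/1048439161259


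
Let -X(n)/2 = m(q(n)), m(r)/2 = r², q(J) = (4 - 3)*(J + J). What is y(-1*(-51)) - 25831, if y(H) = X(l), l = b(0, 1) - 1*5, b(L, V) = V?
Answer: -26087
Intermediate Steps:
l = -4 (l = 1 - 1*5 = 1 - 5 = -4)
q(J) = 2*J (q(J) = 1*(2*J) = 2*J)
m(r) = 2*r²
X(n) = -16*n² (X(n) = -4*(2*n)² = -4*4*n² = -16*n²)
y(H) = -256 (y(H) = -16*(-4)² = -16*16 = -256)
y(-1*(-51)) - 25831 = -256 - 25831 = -26087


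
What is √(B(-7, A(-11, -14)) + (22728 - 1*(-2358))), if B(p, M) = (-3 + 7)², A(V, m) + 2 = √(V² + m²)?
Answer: √25102 ≈ 158.44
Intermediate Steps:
A(V, m) = -2 + √(V² + m²)
B(p, M) = 16 (B(p, M) = 4² = 16)
√(B(-7, A(-11, -14)) + (22728 - 1*(-2358))) = √(16 + (22728 - 1*(-2358))) = √(16 + (22728 + 2358)) = √(16 + 25086) = √25102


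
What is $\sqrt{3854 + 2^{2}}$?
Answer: $\sqrt{3858} \approx 62.113$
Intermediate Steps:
$\sqrt{3854 + 2^{2}} = \sqrt{3854 + 4} = \sqrt{3858}$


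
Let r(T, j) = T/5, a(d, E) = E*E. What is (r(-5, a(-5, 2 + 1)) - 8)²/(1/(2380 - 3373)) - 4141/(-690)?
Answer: -55494629/690 ≈ -80427.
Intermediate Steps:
a(d, E) = E²
r(T, j) = T/5 (r(T, j) = T*(⅕) = T/5)
(r(-5, a(-5, 2 + 1)) - 8)²/(1/(2380 - 3373)) - 4141/(-690) = ((⅕)*(-5) - 8)²/(1/(2380 - 3373)) - 4141/(-690) = (-1 - 8)²/(1/(-993)) - 4141*(-1/690) = (-9)²/(-1/993) + 4141/690 = 81*(-993) + 4141/690 = -80433 + 4141/690 = -55494629/690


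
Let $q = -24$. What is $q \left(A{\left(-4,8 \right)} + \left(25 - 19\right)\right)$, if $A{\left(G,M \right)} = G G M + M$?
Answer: $-3408$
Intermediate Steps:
$A{\left(G,M \right)} = M + M G^{2}$ ($A{\left(G,M \right)} = G^{2} M + M = M G^{2} + M = M + M G^{2}$)
$q \left(A{\left(-4,8 \right)} + \left(25 - 19\right)\right) = - 24 \left(8 \left(1 + \left(-4\right)^{2}\right) + \left(25 - 19\right)\right) = - 24 \left(8 \left(1 + 16\right) + \left(25 - 19\right)\right) = - 24 \left(8 \cdot 17 + 6\right) = - 24 \left(136 + 6\right) = \left(-24\right) 142 = -3408$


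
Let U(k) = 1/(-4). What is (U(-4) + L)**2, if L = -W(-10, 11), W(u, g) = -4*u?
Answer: 25921/16 ≈ 1620.1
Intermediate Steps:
U(k) = -1/4
L = -40 (L = -(-4)*(-10) = -1*40 = -40)
(U(-4) + L)**2 = (-1/4 - 40)**2 = (-161/4)**2 = 25921/16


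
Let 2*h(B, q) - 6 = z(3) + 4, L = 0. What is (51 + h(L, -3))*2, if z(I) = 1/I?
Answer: 337/3 ≈ 112.33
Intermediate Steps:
h(B, q) = 31/6 (h(B, q) = 3 + (1/3 + 4)/2 = 3 + (⅓ + 4)/2 = 3 + (½)*(13/3) = 3 + 13/6 = 31/6)
(51 + h(L, -3))*2 = (51 + 31/6)*2 = (337/6)*2 = 337/3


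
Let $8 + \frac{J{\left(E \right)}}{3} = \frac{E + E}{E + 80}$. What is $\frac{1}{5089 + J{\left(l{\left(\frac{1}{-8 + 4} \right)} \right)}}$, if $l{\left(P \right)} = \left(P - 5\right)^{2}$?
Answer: $\frac{1721}{8719511} \approx 0.00019737$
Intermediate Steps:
$l{\left(P \right)} = \left(-5 + P\right)^{2}$
$J{\left(E \right)} = -24 + \frac{6 E}{80 + E}$ ($J{\left(E \right)} = -24 + 3 \frac{E + E}{E + 80} = -24 + 3 \frac{2 E}{80 + E} = -24 + \frac{6 E}{80 + E}$)
$\frac{1}{5089 + J{\left(l{\left(\frac{1}{-8 + 4} \right)} \right)}} = \frac{1}{5089 + \frac{6 \left(-320 - 3 \left(-5 + \frac{1}{-8 + 4}\right)^{2}\right)}{80 + \left(-5 + \frac{1}{-8 + 4}\right)^{2}}} = \frac{1}{5089 + \frac{6 \left(-320 - 3 \left(-5 + \frac{1}{-4}\right)^{2}\right)}{80 + \left(-5 + \frac{1}{-4}\right)^{2}}} = \frac{1}{5089 + \frac{6 \left(-320 - 3 \left(-5 - \frac{1}{4}\right)^{2}\right)}{80 + \left(-5 - \frac{1}{4}\right)^{2}}} = \frac{1}{5089 + \frac{6 \left(-320 - 3 \left(- \frac{21}{4}\right)^{2}\right)}{80 + \left(- \frac{21}{4}\right)^{2}}} = \frac{1}{5089 + \frac{6 \left(-320 - \frac{1323}{16}\right)}{80 + \frac{441}{16}}} = \frac{1}{5089 + \frac{6 \left(-320 - \frac{1323}{16}\right)}{\frac{1721}{16}}} = \frac{1}{5089 + 6 \cdot \frac{16}{1721} \left(- \frac{6443}{16}\right)} = \frac{1}{5089 - \frac{38658}{1721}} = \frac{1}{\frac{8719511}{1721}} = \frac{1721}{8719511}$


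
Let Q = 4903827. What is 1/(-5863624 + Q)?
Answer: -1/959797 ≈ -1.0419e-6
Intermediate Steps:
1/(-5863624 + Q) = 1/(-5863624 + 4903827) = 1/(-959797) = -1/959797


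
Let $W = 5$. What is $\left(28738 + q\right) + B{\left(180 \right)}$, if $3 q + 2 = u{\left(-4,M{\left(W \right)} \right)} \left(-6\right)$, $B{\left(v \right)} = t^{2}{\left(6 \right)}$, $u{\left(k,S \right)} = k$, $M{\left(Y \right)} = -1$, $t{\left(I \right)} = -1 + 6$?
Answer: $\frac{86311}{3} \approx 28770.0$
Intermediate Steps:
$t{\left(I \right)} = 5$
$B{\left(v \right)} = 25$ ($B{\left(v \right)} = 5^{2} = 25$)
$q = \frac{22}{3}$ ($q = - \frac{2}{3} + \frac{\left(-4\right) \left(-6\right)}{3} = - \frac{2}{3} + \frac{1}{3} \cdot 24 = - \frac{2}{3} + 8 = \frac{22}{3} \approx 7.3333$)
$\left(28738 + q\right) + B{\left(180 \right)} = \left(28738 + \frac{22}{3}\right) + 25 = \frac{86236}{3} + 25 = \frac{86311}{3}$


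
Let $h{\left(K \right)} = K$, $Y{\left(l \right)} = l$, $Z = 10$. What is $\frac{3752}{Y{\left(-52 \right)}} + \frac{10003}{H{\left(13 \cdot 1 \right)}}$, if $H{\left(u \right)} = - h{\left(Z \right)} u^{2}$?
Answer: $- \frac{131943}{1690} \approx -78.073$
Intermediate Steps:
$H{\left(u \right)} = - 10 u^{2}$ ($H{\left(u \right)} = \left(-1\right) 10 u^{2} = - 10 u^{2}$)
$\frac{3752}{Y{\left(-52 \right)}} + \frac{10003}{H{\left(13 \cdot 1 \right)}} = \frac{3752}{-52} + \frac{10003}{\left(-10\right) \left(13 \cdot 1\right)^{2}} = 3752 \left(- \frac{1}{52}\right) + \frac{10003}{\left(-10\right) 13^{2}} = - \frac{938}{13} + \frac{10003}{\left(-10\right) 169} = - \frac{938}{13} + \frac{10003}{-1690} = - \frac{938}{13} + 10003 \left(- \frac{1}{1690}\right) = - \frac{938}{13} - \frac{10003}{1690} = - \frac{131943}{1690}$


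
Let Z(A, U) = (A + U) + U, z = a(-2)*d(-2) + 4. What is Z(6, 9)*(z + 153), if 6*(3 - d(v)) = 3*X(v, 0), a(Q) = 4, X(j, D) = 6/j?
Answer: 4200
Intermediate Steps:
d(v) = 3 - 3/v (d(v) = 3 - 6/v/2 = 3 - 3/v)
z = 22 (z = 4*(3 - 3/(-2)) + 4 = 4*(3 - 3*(-½)) + 4 = 4*(3 + 3/2) + 4 = 4*(9/2) + 4 = 18 + 4 = 22)
Z(A, U) = A + 2*U
Z(6, 9)*(z + 153) = (6 + 2*9)*(22 + 153) = (6 + 18)*175 = 24*175 = 4200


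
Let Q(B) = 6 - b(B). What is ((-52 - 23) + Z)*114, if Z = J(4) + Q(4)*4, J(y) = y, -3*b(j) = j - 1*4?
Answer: -5358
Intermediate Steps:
b(j) = 4/3 - j/3 (b(j) = -(j - 1*4)/3 = -(j - 4)/3 = -(-4 + j)/3 = 4/3 - j/3)
Q(B) = 14/3 + B/3 (Q(B) = 6 - (4/3 - B/3) = 6 + (-4/3 + B/3) = 14/3 + B/3)
Z = 28 (Z = 4 + (14/3 + (⅓)*4)*4 = 4 + (14/3 + 4/3)*4 = 4 + 6*4 = 4 + 24 = 28)
((-52 - 23) + Z)*114 = ((-52 - 23) + 28)*114 = (-75 + 28)*114 = -47*114 = -5358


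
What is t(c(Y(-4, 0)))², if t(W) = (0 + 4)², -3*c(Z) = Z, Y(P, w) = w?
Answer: 256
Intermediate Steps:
c(Z) = -Z/3
t(W) = 16 (t(W) = 4² = 16)
t(c(Y(-4, 0)))² = 16² = 256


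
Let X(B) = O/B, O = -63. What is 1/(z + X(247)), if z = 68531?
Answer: 247/16927094 ≈ 1.4592e-5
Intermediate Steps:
X(B) = -63/B
1/(z + X(247)) = 1/(68531 - 63/247) = 1/(16927094/247) = 247/16927094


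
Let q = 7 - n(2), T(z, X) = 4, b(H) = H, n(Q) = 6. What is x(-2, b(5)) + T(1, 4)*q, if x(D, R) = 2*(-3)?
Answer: -2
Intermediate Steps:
q = 1 (q = 7 - 1*6 = 7 - 6 = 1)
x(D, R) = -6
x(-2, b(5)) + T(1, 4)*q = -6 + 4*1 = -6 + 4 = -2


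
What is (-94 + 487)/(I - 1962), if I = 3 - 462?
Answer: -131/807 ≈ -0.16233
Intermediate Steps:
I = -459
(-94 + 487)/(I - 1962) = (-94 + 487)/(-459 - 1962) = 393/(-2421) = 393*(-1/2421) = -131/807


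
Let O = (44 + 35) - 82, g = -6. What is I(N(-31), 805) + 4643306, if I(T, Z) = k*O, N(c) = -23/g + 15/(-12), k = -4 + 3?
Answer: 4643309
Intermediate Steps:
k = -1
O = -3 (O = 79 - 82 = -3)
N(c) = 31/12 (N(c) = -23/(-6) + 15/(-12) = -23*(-⅙) + 15*(-1/12) = 23/6 - 5/4 = 31/12)
I(T, Z) = 3 (I(T, Z) = -1*(-3) = 3)
I(N(-31), 805) + 4643306 = 3 + 4643306 = 4643309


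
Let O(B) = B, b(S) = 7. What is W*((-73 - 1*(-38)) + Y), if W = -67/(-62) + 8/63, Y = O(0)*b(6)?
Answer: -23585/558 ≈ -42.267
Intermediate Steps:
Y = 0 (Y = 0*7 = 0)
W = 4717/3906 (W = -67*(-1/62) + 8*(1/63) = 67/62 + 8/63 = 4717/3906 ≈ 1.2076)
W*((-73 - 1*(-38)) + Y) = 4717*((-73 - 1*(-38)) + 0)/3906 = 4717*((-73 + 38) + 0)/3906 = 4717*(-35 + 0)/3906 = (4717/3906)*(-35) = -23585/558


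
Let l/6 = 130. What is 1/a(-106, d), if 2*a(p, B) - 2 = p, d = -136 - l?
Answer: -1/52 ≈ -0.019231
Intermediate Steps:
l = 780 (l = 6*130 = 780)
d = -916 (d = -136 - 1*780 = -136 - 780 = -916)
a(p, B) = 1 + p/2
1/a(-106, d) = 1/(1 + (½)*(-106)) = 1/(1 - 53) = 1/(-52) = -1/52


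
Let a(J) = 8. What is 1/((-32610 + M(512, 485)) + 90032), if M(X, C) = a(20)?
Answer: 1/57430 ≈ 1.7413e-5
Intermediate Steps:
M(X, C) = 8
1/((-32610 + M(512, 485)) + 90032) = 1/((-32610 + 8) + 90032) = 1/(-32602 + 90032) = 1/57430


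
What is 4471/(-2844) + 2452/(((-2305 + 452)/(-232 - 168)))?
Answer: 2781110437/5269932 ≈ 527.73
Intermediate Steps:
4471/(-2844) + 2452/(((-2305 + 452)/(-232 - 168))) = 4471*(-1/2844) + 2452/((-1853/(-400))) = -4471/2844 + 2452/((-1853*(-1/400))) = -4471/2844 + 2452/(1853/400) = -4471/2844 + 2452*(400/1853) = -4471/2844 + 980800/1853 = 2781110437/5269932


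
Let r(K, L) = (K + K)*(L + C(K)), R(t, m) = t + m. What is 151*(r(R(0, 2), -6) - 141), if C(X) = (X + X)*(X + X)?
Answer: -15251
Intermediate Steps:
C(X) = 4*X**2 (C(X) = (2*X)*(2*X) = 4*X**2)
R(t, m) = m + t
r(K, L) = 2*K*(L + 4*K**2) (r(K, L) = (K + K)*(L + 4*K**2) = (2*K)*(L + 4*K**2) = 2*K*(L + 4*K**2))
151*(r(R(0, 2), -6) - 141) = 151*(2*(2 + 0)*(-6 + 4*(2 + 0)**2) - 141) = 151*(2*2*(-6 + 4*2**2) - 141) = 151*(2*2*(-6 + 4*4) - 141) = 151*(2*2*(-6 + 16) - 141) = 151*(2*2*10 - 141) = 151*(40 - 141) = 151*(-101) = -15251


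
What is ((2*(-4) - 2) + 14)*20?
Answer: 80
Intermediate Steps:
((2*(-4) - 2) + 14)*20 = ((-8 - 2) + 14)*20 = (-10 + 14)*20 = 4*20 = 80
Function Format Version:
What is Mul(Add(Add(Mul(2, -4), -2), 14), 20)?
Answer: 80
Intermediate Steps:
Mul(Add(Add(Mul(2, -4), -2), 14), 20) = Mul(Add(Add(-8, -2), 14), 20) = Mul(Add(-10, 14), 20) = Mul(4, 20) = 80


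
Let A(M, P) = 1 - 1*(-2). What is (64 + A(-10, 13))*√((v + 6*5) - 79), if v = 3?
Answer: 67*I*√46 ≈ 454.42*I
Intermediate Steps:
A(M, P) = 3 (A(M, P) = 1 + 2 = 3)
(64 + A(-10, 13))*√((v + 6*5) - 79) = (64 + 3)*√((3 + 6*5) - 79) = 67*√((3 + 30) - 79) = 67*√(33 - 79) = 67*√(-46) = 67*(I*√46) = 67*I*√46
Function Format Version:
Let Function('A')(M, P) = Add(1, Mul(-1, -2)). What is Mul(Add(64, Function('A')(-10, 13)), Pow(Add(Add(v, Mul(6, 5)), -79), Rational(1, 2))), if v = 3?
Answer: Mul(67, I, Pow(46, Rational(1, 2))) ≈ Mul(454.42, I)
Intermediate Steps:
Function('A')(M, P) = 3 (Function('A')(M, P) = Add(1, 2) = 3)
Mul(Add(64, Function('A')(-10, 13)), Pow(Add(Add(v, Mul(6, 5)), -79), Rational(1, 2))) = Mul(Add(64, 3), Pow(Add(Add(3, Mul(6, 5)), -79), Rational(1, 2))) = Mul(67, Pow(Add(Add(3, 30), -79), Rational(1, 2))) = Mul(67, Pow(Add(33, -79), Rational(1, 2))) = Mul(67, Pow(-46, Rational(1, 2))) = Mul(67, Mul(I, Pow(46, Rational(1, 2)))) = Mul(67, I, Pow(46, Rational(1, 2)))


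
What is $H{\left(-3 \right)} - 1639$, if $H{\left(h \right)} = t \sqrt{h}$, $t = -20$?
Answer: $-1639 - 20 i \sqrt{3} \approx -1639.0 - 34.641 i$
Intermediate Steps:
$H{\left(h \right)} = - 20 \sqrt{h}$
$H{\left(-3 \right)} - 1639 = - 20 \sqrt{-3} - 1639 = - 20 i \sqrt{3} - 1639 = -1639 - 20 i \sqrt{3}$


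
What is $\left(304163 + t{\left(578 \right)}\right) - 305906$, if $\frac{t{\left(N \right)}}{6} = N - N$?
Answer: $-1743$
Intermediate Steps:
$t{\left(N \right)} = 0$ ($t{\left(N \right)} = 6 \left(N - N\right) = 6 \cdot 0 = 0$)
$\left(304163 + t{\left(578 \right)}\right) - 305906 = \left(304163 + 0\right) - 305906 = 304163 - 305906 = -1743$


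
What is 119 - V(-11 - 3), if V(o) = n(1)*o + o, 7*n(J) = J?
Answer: 135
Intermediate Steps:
n(J) = J/7
V(o) = 8*o/7 (V(o) = ((1/7)*1)*o + o = o/7 + o = 8*o/7)
119 - V(-11 - 3) = 119 - 8*(-11 - 3)/7 = 119 - 8*(-14)/7 = 119 - 1*(-16) = 119 + 16 = 135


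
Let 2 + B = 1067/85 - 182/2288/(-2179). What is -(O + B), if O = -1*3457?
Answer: 56173364301/16298920 ≈ 3446.4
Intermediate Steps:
B = 172002139/16298920 (B = -2 + (1067/85 - 182/2288/(-2179)) = -2 + (1067*(1/85) - 182*1/2288*(-1/2179)) = -2 + (1067/85 - 7/88*(-1/2179)) = -2 + (1067/85 + 7/191752) = -2 + 204599979/16298920 = 172002139/16298920 ≈ 10.553)
O = -3457
-(O + B) = -(-3457 + 172002139/16298920) = -1*(-56173364301/16298920) = 56173364301/16298920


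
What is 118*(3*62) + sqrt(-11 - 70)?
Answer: 21948 + 9*I ≈ 21948.0 + 9.0*I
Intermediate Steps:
118*(3*62) + sqrt(-11 - 70) = 118*186 + sqrt(-81) = 21948 + 9*I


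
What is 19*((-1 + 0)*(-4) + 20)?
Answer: 456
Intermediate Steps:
19*((-1 + 0)*(-4) + 20) = 19*(-1*(-4) + 20) = 19*(4 + 20) = 19*24 = 456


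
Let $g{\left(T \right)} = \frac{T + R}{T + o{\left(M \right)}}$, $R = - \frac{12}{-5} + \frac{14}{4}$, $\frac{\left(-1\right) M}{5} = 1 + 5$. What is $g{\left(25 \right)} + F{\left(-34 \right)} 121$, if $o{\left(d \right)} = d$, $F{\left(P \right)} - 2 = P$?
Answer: $- \frac{193909}{50} \approx -3878.2$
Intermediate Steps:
$F{\left(P \right)} = 2 + P$
$M = -30$ ($M = - 5 \left(1 + 5\right) = \left(-5\right) 6 = -30$)
$R = \frac{59}{10}$ ($R = \left(-12\right) \left(- \frac{1}{5}\right) + 14 \cdot \frac{1}{4} = \frac{12}{5} + \frac{7}{2} = \frac{59}{10} \approx 5.9$)
$g{\left(T \right)} = \frac{\frac{59}{10} + T}{-30 + T}$ ($g{\left(T \right)} = \frac{T + \frac{59}{10}}{T - 30} = \frac{\frac{59}{10} + T}{-30 + T}$)
$g{\left(25 \right)} + F{\left(-34 \right)} 121 = \frac{\frac{59}{10} + 25}{-30 + 25} + \left(2 - 34\right) 121 = \frac{1}{-5} \cdot \frac{309}{10} - 3872 = \left(- \frac{1}{5}\right) \frac{309}{10} - 3872 = - \frac{309}{50} - 3872 = - \frac{193909}{50}$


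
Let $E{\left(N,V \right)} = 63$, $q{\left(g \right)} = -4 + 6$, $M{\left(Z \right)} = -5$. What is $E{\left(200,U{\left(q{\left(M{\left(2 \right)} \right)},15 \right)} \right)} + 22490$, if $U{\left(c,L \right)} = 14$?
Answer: $22553$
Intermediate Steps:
$q{\left(g \right)} = 2$
$E{\left(200,U{\left(q{\left(M{\left(2 \right)} \right)},15 \right)} \right)} + 22490 = 63 + 22490 = 22553$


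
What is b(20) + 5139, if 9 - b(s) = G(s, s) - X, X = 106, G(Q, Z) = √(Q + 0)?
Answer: 5254 - 2*√5 ≈ 5249.5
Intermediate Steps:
G(Q, Z) = √Q
b(s) = 115 - √s (b(s) = 9 - (√s - 1*106) = 9 - (√s - 106) = 9 - (-106 + √s) = 9 + (106 - √s) = 115 - √s)
b(20) + 5139 = (115 - √20) + 5139 = (115 - 2*√5) + 5139 = 5254 - 2*√5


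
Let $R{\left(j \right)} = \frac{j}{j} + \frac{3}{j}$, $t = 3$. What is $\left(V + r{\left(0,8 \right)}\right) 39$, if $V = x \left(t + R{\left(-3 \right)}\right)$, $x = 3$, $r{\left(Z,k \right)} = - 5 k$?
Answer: $-1209$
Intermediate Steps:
$R{\left(j \right)} = 1 + \frac{3}{j}$
$V = 9$ ($V = 3 \left(3 + \frac{3 - 3}{-3}\right) = 3 \left(3 - 0\right) = 3 \left(3 + 0\right) = 3 \cdot 3 = 9$)
$\left(V + r{\left(0,8 \right)}\right) 39 = \left(9 - 40\right) 39 = \left(-31\right) 39 = -1209$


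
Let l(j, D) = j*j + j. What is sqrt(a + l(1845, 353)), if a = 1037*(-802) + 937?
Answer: sqrt(2575133) ≈ 1604.7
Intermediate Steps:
a = -830737 (a = -831674 + 937 = -830737)
l(j, D) = j + j**2 (l(j, D) = j**2 + j = j + j**2)
sqrt(a + l(1845, 353)) = sqrt(-830737 + 1845*(1 + 1845)) = sqrt(-830737 + 1845*1846) = sqrt(-830737 + 3405870) = sqrt(2575133)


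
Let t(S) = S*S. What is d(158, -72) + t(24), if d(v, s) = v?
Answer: 734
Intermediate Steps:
t(S) = S**2
d(158, -72) + t(24) = 158 + 24**2 = 158 + 576 = 734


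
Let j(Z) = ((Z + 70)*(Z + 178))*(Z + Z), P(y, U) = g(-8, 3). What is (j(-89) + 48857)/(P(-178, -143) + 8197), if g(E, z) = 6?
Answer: 349855/8203 ≈ 42.650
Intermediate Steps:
P(y, U) = 6
j(Z) = 2*Z*(70 + Z)*(178 + Z) (j(Z) = ((70 + Z)*(178 + Z))*(2*Z) = 2*Z*(70 + Z)*(178 + Z))
(j(-89) + 48857)/(P(-178, -143) + 8197) = (2*(-89)*(12460 + (-89)**2 + 248*(-89)) + 48857)/(6 + 8197) = (2*(-89)*(12460 + 7921 - 22072) + 48857)/8203 = (2*(-89)*(-1691) + 48857)*(1/8203) = (300998 + 48857)*(1/8203) = 349855*(1/8203) = 349855/8203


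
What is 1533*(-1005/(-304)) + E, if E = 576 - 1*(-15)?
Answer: 1720329/304 ≈ 5659.0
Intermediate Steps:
E = 591 (E = 576 + 15 = 591)
1533*(-1005/(-304)) + E = 1533*(-1005/(-304)) + 591 = 1533*(-1005*(-1/304)) + 591 = 1533*(1005/304) + 591 = 1540665/304 + 591 = 1720329/304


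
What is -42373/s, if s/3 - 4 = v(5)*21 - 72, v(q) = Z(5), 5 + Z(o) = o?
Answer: 42373/204 ≈ 207.71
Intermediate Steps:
Z(o) = -5 + o
v(q) = 0 (v(q) = -5 + 5 = 0)
s = -204 (s = 12 + 3*(0*21 - 72) = 12 + 3*(0 - 72) = 12 + 3*(-72) = 12 - 216 = -204)
-42373/s = -42373/(-204) = -42373*(-1/204) = 42373/204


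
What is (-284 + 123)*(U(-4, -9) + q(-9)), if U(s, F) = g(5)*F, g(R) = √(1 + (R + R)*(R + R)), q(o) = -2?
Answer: 322 + 1449*√101 ≈ 14884.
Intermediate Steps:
g(R) = √(1 + 4*R²) (g(R) = √(1 + (2*R)*(2*R)) = √(1 + 4*R²))
U(s, F) = F*√101 (U(s, F) = √(1 + 4*5²)*F = √(1 + 4*25)*F = √(1 + 100)*F = √101*F = F*√101)
(-284 + 123)*(U(-4, -9) + q(-9)) = (-284 + 123)*(-9*√101 - 2) = -161*(-2 - 9*√101) = 322 + 1449*√101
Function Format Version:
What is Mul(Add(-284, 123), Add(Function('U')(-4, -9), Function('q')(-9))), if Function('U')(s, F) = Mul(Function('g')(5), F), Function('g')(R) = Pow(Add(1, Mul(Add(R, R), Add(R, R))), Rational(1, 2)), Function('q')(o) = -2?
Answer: Add(322, Mul(1449, Pow(101, Rational(1, 2)))) ≈ 14884.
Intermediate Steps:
Function('g')(R) = Pow(Add(1, Mul(4, Pow(R, 2))), Rational(1, 2)) (Function('g')(R) = Pow(Add(1, Mul(Mul(2, R), Mul(2, R))), Rational(1, 2)) = Pow(Add(1, Mul(4, Pow(R, 2))), Rational(1, 2)))
Function('U')(s, F) = Mul(F, Pow(101, Rational(1, 2))) (Function('U')(s, F) = Mul(Pow(Add(1, Mul(4, Pow(5, 2))), Rational(1, 2)), F) = Mul(Pow(Add(1, Mul(4, 25)), Rational(1, 2)), F) = Mul(Pow(Add(1, 100), Rational(1, 2)), F) = Mul(Pow(101, Rational(1, 2)), F) = Mul(F, Pow(101, Rational(1, 2))))
Mul(Add(-284, 123), Add(Function('U')(-4, -9), Function('q')(-9))) = Mul(Add(-284, 123), Add(Mul(-9, Pow(101, Rational(1, 2))), -2)) = Mul(-161, Add(-2, Mul(-9, Pow(101, Rational(1, 2))))) = Add(322, Mul(1449, Pow(101, Rational(1, 2))))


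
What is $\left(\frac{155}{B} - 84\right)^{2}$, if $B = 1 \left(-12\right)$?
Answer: $\frac{1352569}{144} \approx 9392.8$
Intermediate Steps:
$B = -12$
$\left(\frac{155}{B} - 84\right)^{2} = \left(\frac{155}{-12} - 84\right)^{2} = \left(155 \left(- \frac{1}{12}\right) - 84\right)^{2} = \left(- \frac{155}{12} - 84\right)^{2} = \left(- \frac{1163}{12}\right)^{2} = \frac{1352569}{144}$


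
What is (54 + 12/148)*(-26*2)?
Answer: -104052/37 ≈ -2812.2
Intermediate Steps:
(54 + 12/148)*(-26*2) = (54 + 12*(1/148))*(-52) = (54 + 3/37)*(-52) = (2001/37)*(-52) = -104052/37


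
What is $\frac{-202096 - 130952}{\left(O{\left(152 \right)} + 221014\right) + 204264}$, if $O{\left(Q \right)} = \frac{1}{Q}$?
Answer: $- \frac{16874432}{21547419} \approx -0.78313$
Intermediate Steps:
$\frac{-202096 - 130952}{\left(O{\left(152 \right)} + 221014\right) + 204264} = \frac{-202096 - 130952}{\left(\frac{1}{152} + 221014\right) + 204264} = - \frac{333048}{\left(\frac{1}{152} + 221014\right) + 204264} = - \frac{333048}{\frac{33594129}{152} + 204264} = - \frac{333048}{\frac{64642257}{152}} = \left(-333048\right) \frac{152}{64642257} = - \frac{16874432}{21547419}$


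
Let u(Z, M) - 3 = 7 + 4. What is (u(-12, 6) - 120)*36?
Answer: -3816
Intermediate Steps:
u(Z, M) = 14 (u(Z, M) = 3 + (7 + 4) = 3 + 11 = 14)
(u(-12, 6) - 120)*36 = (14 - 120)*36 = -106*36 = -3816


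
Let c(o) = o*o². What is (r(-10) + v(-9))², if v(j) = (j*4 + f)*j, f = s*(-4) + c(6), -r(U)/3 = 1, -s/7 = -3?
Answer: 751689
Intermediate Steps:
s = 21 (s = -7*(-3) = 21)
c(o) = o³
r(U) = -3 (r(U) = -3*1 = -3)
f = 132 (f = 21*(-4) + 6³ = -84 + 216 = 132)
v(j) = j*(132 + 4*j) (v(j) = (j*4 + 132)*j = (4*j + 132)*j = (132 + 4*j)*j = j*(132 + 4*j))
(r(-10) + v(-9))² = (-3 + 4*(-9)*(33 - 9))² = (-3 + 4*(-9)*24)² = (-3 - 864)² = (-867)² = 751689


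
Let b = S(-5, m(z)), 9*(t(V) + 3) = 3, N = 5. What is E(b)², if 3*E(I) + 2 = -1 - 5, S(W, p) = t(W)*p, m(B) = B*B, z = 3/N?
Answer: 64/9 ≈ 7.1111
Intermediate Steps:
z = ⅗ (z = 3/5 = 3*(⅕) = ⅗ ≈ 0.60000)
t(V) = -8/3 (t(V) = -3 + (⅑)*3 = -3 + ⅓ = -8/3)
m(B) = B²
S(W, p) = -8*p/3
b = -24/25 (b = -8*(⅗)²/3 = -8/3*9/25 = -24/25 ≈ -0.96000)
E(I) = -8/3 (E(I) = -⅔ + (-1 - 5)/3 = -⅔ + (⅓)*(-6) = -⅔ - 2 = -8/3)
E(b)² = (-8/3)² = 64/9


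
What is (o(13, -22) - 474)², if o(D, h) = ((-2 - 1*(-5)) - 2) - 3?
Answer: 226576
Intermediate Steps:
o(D, h) = -2 (o(D, h) = ((-2 + 5) - 2) - 3 = (3 - 2) - 3 = 1 - 3 = -2)
(o(13, -22) - 474)² = (-2 - 474)² = (-476)² = 226576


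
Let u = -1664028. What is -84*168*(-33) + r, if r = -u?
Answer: 2129724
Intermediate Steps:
r = 1664028 (r = -1*(-1664028) = 1664028)
-84*168*(-33) + r = -84*168*(-33) + 1664028 = -14112*(-33) + 1664028 = 465696 + 1664028 = 2129724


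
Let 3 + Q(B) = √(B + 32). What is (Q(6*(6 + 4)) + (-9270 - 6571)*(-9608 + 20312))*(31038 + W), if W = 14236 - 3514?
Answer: -7080911917920 + 83520*√23 ≈ -7.0809e+12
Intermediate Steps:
W = 10722
Q(B) = -3 + √(32 + B) (Q(B) = -3 + √(B + 32) = -3 + √(32 + B))
(Q(6*(6 + 4)) + (-9270 - 6571)*(-9608 + 20312))*(31038 + W) = ((-3 + √(32 + 6*(6 + 4))) + (-9270 - 6571)*(-9608 + 20312))*(31038 + 10722) = ((-3 + √(32 + 6*10)) - 15841*10704)*41760 = ((-3 + √(32 + 60)) - 169562064)*41760 = ((-3 + √92) - 169562064)*41760 = ((-3 + 2*√23) - 169562064)*41760 = (-169562067 + 2*√23)*41760 = -7080911917920 + 83520*√23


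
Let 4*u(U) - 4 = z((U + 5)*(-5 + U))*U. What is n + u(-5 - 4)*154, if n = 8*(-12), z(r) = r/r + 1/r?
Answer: -4715/16 ≈ -294.69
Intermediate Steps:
z(r) = 1 + 1/r
u(U) = 1 + U*(1 + (-5 + U)*(5 + U))/(4*(-5 + U)*(5 + U)) (u(U) = 1 + (((1 + (U + 5)*(-5 + U))/(((U + 5)*(-5 + U))))*U)/4 = 1 + (((1 + (5 + U)*(-5 + U))/(((5 + U)*(-5 + U))))*U)/4 = 1 + (((1 + (-5 + U)*(5 + U))/(((-5 + U)*(5 + U))))*U)/4 = 1 + (((1/((-5 + U)*(5 + U)))*(1 + (-5 + U)*(5 + U)))*U)/4 = 1 + (((1 + (-5 + U)*(5 + U))/((-5 + U)*(5 + U)))*U)/4 = 1 + (U*(1 + (-5 + U)*(5 + U))/((-5 + U)*(5 + U)))/4 = 1 + U*(1 + (-5 + U)*(5 + U))/(4*(-5 + U)*(5 + U)))
n = -96
n + u(-5 - 4)*154 = -96 + ((-25 + (-5 - 4)² + (-5 - 4)*(-24 + (-5 - 4)²)/4)/(-25 + (-5 - 4)²))*154 = -96 + ((-25 + (-9)² + (¼)*(-9)*(-24 + (-9)²))/(-25 + (-9)²))*154 = -96 + ((-25 + 81 + (¼)*(-9)*(-24 + 81))/(-25 + 81))*154 = -96 + ((-25 + 81 + (¼)*(-9)*57)/56)*154 = -96 + ((-25 + 81 - 513/4)/56)*154 = -96 + ((1/56)*(-289/4))*154 = -96 - 289/224*154 = -96 - 3179/16 = -4715/16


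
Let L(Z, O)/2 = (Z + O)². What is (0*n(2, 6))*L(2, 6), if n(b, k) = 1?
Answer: 0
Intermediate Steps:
L(Z, O) = 2*(O + Z)² (L(Z, O) = 2*(Z + O)² = 2*(O + Z)²)
(0*n(2, 6))*L(2, 6) = (0*1)*(2*(6 + 2)²) = 0*(2*8²) = 0*(2*64) = 0*128 = 0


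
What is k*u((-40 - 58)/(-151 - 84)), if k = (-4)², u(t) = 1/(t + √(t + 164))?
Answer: -184240/4535163 + 1880*√9079930/4535163 ≈ 1.2085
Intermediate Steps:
u(t) = 1/(t + √(164 + t))
k = 16
k*u((-40 - 58)/(-151 - 84)) = 16/((-40 - 58)/(-151 - 84) + √(164 + (-40 - 58)/(-151 - 84))) = 16/(-98/(-235) + √(164 - 98/(-235))) = 16/(-98*(-1/235) + √(164 - 98*(-1/235))) = 16/(98/235 + √(164 + 98/235)) = 16/(98/235 + √(38638/235)) = 16/(98/235 + √9079930/235)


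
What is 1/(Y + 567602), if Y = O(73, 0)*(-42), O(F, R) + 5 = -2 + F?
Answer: 1/564830 ≈ 1.7704e-6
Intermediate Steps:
O(F, R) = -7 + F (O(F, R) = -5 + (-2 + F) = -7 + F)
Y = -2772 (Y = (-7 + 73)*(-42) = 66*(-42) = -2772)
1/(Y + 567602) = 1/(-2772 + 567602) = 1/564830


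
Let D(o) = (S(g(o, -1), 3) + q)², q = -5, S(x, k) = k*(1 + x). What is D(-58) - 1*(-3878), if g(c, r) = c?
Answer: 34854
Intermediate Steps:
D(o) = (-2 + 3*o)² (D(o) = (3*(1 + o) - 5)² = ((3 + 3*o) - 5)² = (-2 + 3*o)²)
D(-58) - 1*(-3878) = (-2 + 3*(-58))² - 1*(-3878) = (-2 - 174)² + 3878 = (-176)² + 3878 = 30976 + 3878 = 34854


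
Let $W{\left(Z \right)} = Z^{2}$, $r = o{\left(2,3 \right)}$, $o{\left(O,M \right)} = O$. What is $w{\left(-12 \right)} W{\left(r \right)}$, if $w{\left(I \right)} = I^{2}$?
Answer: $576$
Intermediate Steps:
$r = 2$
$w{\left(-12 \right)} W{\left(r \right)} = \left(-12\right)^{2} \cdot 2^{2} = 144 \cdot 4 = 576$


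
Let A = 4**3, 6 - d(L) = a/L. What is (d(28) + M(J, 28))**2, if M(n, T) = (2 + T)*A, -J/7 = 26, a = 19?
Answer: 2906180281/784 ≈ 3.7069e+6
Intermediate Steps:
d(L) = 6 - 19/L
J = -182 (J = -7*26 = -182)
A = 64
M(n, T) = 128 + 64*T (M(n, T) = (2 + T)*64 = 128 + 64*T)
(d(28) + M(J, 28))**2 = ((6 - 19/28) + (128 + 64*28))**2 = ((6 - 19*1/28) + (128 + 1792))**2 = ((6 - 19/28) + 1920)**2 = (149/28 + 1920)**2 = (53909/28)**2 = 2906180281/784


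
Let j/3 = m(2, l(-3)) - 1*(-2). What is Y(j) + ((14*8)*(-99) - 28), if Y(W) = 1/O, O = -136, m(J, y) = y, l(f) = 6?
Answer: -1511777/136 ≈ -11116.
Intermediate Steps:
j = 24 (j = 3*(6 - 1*(-2)) = 3*(6 + 2) = 3*8 = 24)
Y(W) = -1/136 (Y(W) = 1/(-136) = -1/136)
Y(j) + ((14*8)*(-99) - 28) = -1/136 + ((14*8)*(-99) - 28) = -1/136 + (112*(-99) - 28) = -1/136 + (-11088 - 28) = -1/136 - 11116 = -1511777/136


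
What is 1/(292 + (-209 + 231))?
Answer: 1/314 ≈ 0.0031847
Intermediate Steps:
1/(292 + (-209 + 231)) = 1/(292 + 22) = 1/314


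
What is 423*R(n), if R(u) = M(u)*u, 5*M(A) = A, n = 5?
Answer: 2115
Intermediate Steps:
M(A) = A/5
R(u) = u**2/5 (R(u) = (u/5)*u = u**2/5)
423*R(n) = 423*((1/5)*5**2) = 423*((1/5)*25) = 423*5 = 2115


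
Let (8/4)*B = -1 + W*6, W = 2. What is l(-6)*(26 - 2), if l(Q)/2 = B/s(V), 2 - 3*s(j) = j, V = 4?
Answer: -396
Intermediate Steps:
s(j) = ⅔ - j/3
B = 11/2 (B = (-1 + 2*6)/2 = (-1 + 12)/2 = (½)*11 = 11/2 ≈ 5.5000)
l(Q) = -33/2 (l(Q) = 2*(11/(2*(⅔ - ⅓*4))) = 2*(11/(2*(⅔ - 4/3))) = 2*(11/(2*(-⅔))) = 2*((11/2)*(-3/2)) = 2*(-33/4) = -33/2)
l(-6)*(26 - 2) = -33*(26 - 2)/2 = -33/2*24 = -396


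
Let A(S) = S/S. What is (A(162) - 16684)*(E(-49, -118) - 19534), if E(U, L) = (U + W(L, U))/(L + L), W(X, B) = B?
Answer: 38453697729/118 ≈ 3.2588e+8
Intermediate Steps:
A(S) = 1
E(U, L) = U/L (E(U, L) = (U + U)/(L + L) = (2*U)/((2*L)) = (2*U)*(1/(2*L)) = U/L)
(A(162) - 16684)*(E(-49, -118) - 19534) = (1 - 16684)*(-49/(-118) - 19534) = -16683*(-49*(-1/118) - 19534) = -16683*(49/118 - 19534) = -16683*(-2304963/118) = 38453697729/118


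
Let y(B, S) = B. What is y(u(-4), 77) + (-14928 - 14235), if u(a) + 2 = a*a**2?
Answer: -29229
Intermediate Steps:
u(a) = -2 + a**3 (u(a) = -2 + a*a**2 = -2 + a**3)
y(u(-4), 77) + (-14928 - 14235) = (-2 + (-4)**3) + (-14928 - 14235) = (-2 - 64) - 29163 = -66 - 29163 = -29229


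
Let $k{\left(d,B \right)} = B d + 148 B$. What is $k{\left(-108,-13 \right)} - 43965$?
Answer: $-44485$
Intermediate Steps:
$k{\left(d,B \right)} = 148 B + B d$
$k{\left(-108,-13 \right)} - 43965 = - 13 \left(148 - 108\right) - 43965 = \left(-13\right) 40 - 43965 = -520 - 43965 = -44485$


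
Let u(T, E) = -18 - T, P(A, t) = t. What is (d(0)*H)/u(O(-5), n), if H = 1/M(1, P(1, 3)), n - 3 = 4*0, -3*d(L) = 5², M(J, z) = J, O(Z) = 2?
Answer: 5/12 ≈ 0.41667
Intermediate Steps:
d(L) = -25/3 (d(L) = -⅓*5² = -⅓*25 = -25/3)
n = 3 (n = 3 + 4*0 = 3 + 0 = 3)
H = 1 (H = 1/1 = 1)
(d(0)*H)/u(O(-5), n) = (-25/3*1)/(-18 - 1*2) = -25/(3*(-18 - 2)) = -25/3/(-20) = -25/3*(-1/20) = 5/12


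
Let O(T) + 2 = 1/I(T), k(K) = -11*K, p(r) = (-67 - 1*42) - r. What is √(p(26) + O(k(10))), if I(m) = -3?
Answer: 2*I*√309/3 ≈ 11.719*I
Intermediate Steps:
p(r) = -109 - r (p(r) = (-67 - 42) - r = -109 - r)
O(T) = -7/3 (O(T) = -2 + 1/(-3) = -2 - ⅓ = -7/3)
√(p(26) + O(k(10))) = √((-109 - 1*26) - 7/3) = √((-109 - 26) - 7/3) = √(-135 - 7/3) = √(-412/3) = 2*I*√309/3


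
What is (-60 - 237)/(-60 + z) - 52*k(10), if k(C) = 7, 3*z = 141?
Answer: -4435/13 ≈ -341.15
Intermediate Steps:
z = 47 (z = (⅓)*141 = 47)
(-60 - 237)/(-60 + z) - 52*k(10) = (-60 - 237)/(-60 + 47) - 52*7 = -297/(-13) - 364 = -297*(-1/13) - 364 = 297/13 - 364 = -4435/13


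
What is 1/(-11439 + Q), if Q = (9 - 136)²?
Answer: 1/4690 ≈ 0.00021322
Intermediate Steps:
Q = 16129 (Q = (-127)² = 16129)
1/(-11439 + Q) = 1/(-11439 + 16129) = 1/4690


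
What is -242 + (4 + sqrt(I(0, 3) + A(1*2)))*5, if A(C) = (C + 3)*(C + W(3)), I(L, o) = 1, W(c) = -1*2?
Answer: -217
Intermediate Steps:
W(c) = -2
A(C) = (-2 + C)*(3 + C) (A(C) = (C + 3)*(C - 2) = (3 + C)*(-2 + C) = (-2 + C)*(3 + C))
-242 + (4 + sqrt(I(0, 3) + A(1*2)))*5 = -242 + (4 + sqrt(1 + (-6 + 1*2 + (1*2)**2)))*5 = -242 + (4 + sqrt(1 + (-6 + 2 + 2**2)))*5 = -242 + (4 + sqrt(1 + (-6 + 2 + 4)))*5 = -242 + (4 + sqrt(1 + 0))*5 = -242 + (4 + sqrt(1))*5 = -242 + (4 + 1)*5 = -242 + 5*5 = -242 + 25 = -217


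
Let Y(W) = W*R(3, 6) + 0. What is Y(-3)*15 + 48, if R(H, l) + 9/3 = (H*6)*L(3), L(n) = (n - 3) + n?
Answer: -2247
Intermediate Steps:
L(n) = -3 + 2*n (L(n) = (-3 + n) + n = -3 + 2*n)
R(H, l) = -3 + 18*H (R(H, l) = -3 + (H*6)*(-3 + 2*3) = -3 + (6*H)*(-3 + 6) = -3 + (6*H)*3 = -3 + 18*H)
Y(W) = 51*W (Y(W) = W*(-3 + 18*3) + 0 = W*(-3 + 54) + 0 = W*51 + 0 = 51*W + 0 = 51*W)
Y(-3)*15 + 48 = (51*(-3))*15 + 48 = -153*15 + 48 = -2295 + 48 = -2247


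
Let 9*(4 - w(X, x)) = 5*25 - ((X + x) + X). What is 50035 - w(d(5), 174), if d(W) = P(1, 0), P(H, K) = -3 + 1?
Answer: 50026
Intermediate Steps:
P(H, K) = -2
d(W) = -2
w(X, x) = -89/9 + x/9 + 2*X/9 (w(X, x) = 4 - (5*25 - ((X + x) + X))/9 = 4 - (125 - (x + 2*X))/9 = 4 - (125 + (-x - 2*X))/9 = 4 - (125 - x - 2*X)/9 = 4 + (-125/9 + x/9 + 2*X/9) = -89/9 + x/9 + 2*X/9)
50035 - w(d(5), 174) = 50035 - (-89/9 + (⅑)*174 + (2/9)*(-2)) = 50035 - (-89/9 + 58/3 - 4/9) = 50035 - 1*9 = 50035 - 9 = 50026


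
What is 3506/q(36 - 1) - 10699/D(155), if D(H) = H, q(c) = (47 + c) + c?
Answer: -708353/18135 ≈ -39.060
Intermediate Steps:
q(c) = 47 + 2*c
3506/q(36 - 1) - 10699/D(155) = 3506/(47 + 2*(36 - 1)) - 10699/155 = 3506/(47 + 2*35) - 10699*1/155 = 3506/(47 + 70) - 10699/155 = 3506/117 - 10699/155 = -708353/18135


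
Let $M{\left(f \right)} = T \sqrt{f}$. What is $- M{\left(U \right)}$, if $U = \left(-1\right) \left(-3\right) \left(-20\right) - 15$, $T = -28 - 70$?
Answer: $490 i \sqrt{3} \approx 848.71 i$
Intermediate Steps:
$T = -98$ ($T = -28 - 70 = -98$)
$U = -75$ ($U = 3 \left(-20\right) - 15 = -60 - 15 = -75$)
$M{\left(f \right)} = - 98 \sqrt{f}$
$- M{\left(U \right)} = - \left(-98\right) \sqrt{-75} = - \left(-98\right) 5 i \sqrt{3} = - \left(-490\right) i \sqrt{3} = 490 i \sqrt{3}$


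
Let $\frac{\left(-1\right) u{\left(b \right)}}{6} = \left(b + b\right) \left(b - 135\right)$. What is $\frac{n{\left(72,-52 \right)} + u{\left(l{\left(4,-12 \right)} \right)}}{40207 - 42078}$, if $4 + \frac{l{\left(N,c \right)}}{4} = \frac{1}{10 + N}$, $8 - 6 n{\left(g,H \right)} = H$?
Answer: $\frac{1392110}{91679} \approx 15.185$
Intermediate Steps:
$n{\left(g,H \right)} = \frac{4}{3} - \frac{H}{6}$
$l{\left(N,c \right)} = -16 + \frac{4}{10 + N}$
$u{\left(b \right)} = - 12 b \left(-135 + b\right)$ ($u{\left(b \right)} = - 6 \left(b + b\right) \left(b - 135\right) = - 6 \cdot 2 b \left(-135 + b\right) = - 12 b \left(-135 + b\right)$)
$\frac{n{\left(72,-52 \right)} + u{\left(l{\left(4,-12 \right)} \right)}}{40207 - 42078} = \frac{\left(\frac{4}{3} - - \frac{26}{3}\right) + 12 \frac{4 \left(-39 - 16\right)}{10 + 4} \left(135 - \frac{4 \left(-39 - 16\right)}{10 + 4}\right)}{40207 - 42078} = \frac{\left(\frac{4}{3} + \frac{26}{3}\right) + 12 \frac{4 \left(-39 - 16\right)}{14} \left(135 - \frac{4 \left(-39 - 16\right)}{14}\right)}{-1871} = \left(10 + 12 \cdot 4 \cdot \frac{1}{14} \left(-55\right) \left(135 - 4 \cdot \frac{1}{14} \left(-55\right)\right)\right) \left(- \frac{1}{1871}\right) = \left(10 + 12 \left(- \frac{110}{7}\right) \left(135 - - \frac{110}{7}\right)\right) \left(- \frac{1}{1871}\right) = \left(10 + 12 \left(- \frac{110}{7}\right) \left(135 + \frac{110}{7}\right)\right) \left(- \frac{1}{1871}\right) = \left(10 + 12 \left(- \frac{110}{7}\right) \frac{1055}{7}\right) \left(- \frac{1}{1871}\right) = \left(10 - \frac{1392600}{49}\right) \left(- \frac{1}{1871}\right) = \left(- \frac{1392110}{49}\right) \left(- \frac{1}{1871}\right) = \frac{1392110}{91679}$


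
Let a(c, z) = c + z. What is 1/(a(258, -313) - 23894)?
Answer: -1/23949 ≈ -4.1755e-5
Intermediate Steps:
1/(a(258, -313) - 23894) = 1/((258 - 313) - 23894) = 1/(-55 - 23894) = 1/(-23949) = -1/23949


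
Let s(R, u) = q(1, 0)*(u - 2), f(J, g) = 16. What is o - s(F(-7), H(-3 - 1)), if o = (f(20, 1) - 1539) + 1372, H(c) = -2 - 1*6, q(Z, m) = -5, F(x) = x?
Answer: -201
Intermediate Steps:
H(c) = -8 (H(c) = -2 - 6 = -8)
o = -151 (o = (16 - 1539) + 1372 = -1523 + 1372 = -151)
s(R, u) = 10 - 5*u (s(R, u) = -5*(u - 2) = -5*(-2 + u) = 10 - 5*u)
o - s(F(-7), H(-3 - 1)) = -151 - (10 - 5*(-8)) = -151 - (10 + 40) = -151 - 1*50 = -151 - 50 = -201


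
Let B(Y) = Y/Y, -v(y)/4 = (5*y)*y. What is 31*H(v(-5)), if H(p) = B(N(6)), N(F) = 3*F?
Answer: 31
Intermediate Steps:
v(y) = -20*y² (v(y) = -4*5*y*y = -20*y²)
B(Y) = 1
H(p) = 1
31*H(v(-5)) = 31*1 = 31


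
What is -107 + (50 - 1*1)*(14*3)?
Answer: 1951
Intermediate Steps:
-107 + (50 - 1*1)*(14*3) = -107 + (50 - 1)*42 = -107 + 49*42 = -107 + 2058 = 1951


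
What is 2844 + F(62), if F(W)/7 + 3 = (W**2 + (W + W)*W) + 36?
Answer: 83799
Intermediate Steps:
F(W) = 231 + 21*W**2 (F(W) = -21 + 7*((W**2 + (W + W)*W) + 36) = -21 + 7*((W**2 + (2*W)*W) + 36) = -21 + 7*((W**2 + 2*W**2) + 36) = -21 + 7*(3*W**2 + 36) = -21 + 7*(36 + 3*W**2) = -21 + (252 + 21*W**2) = 231 + 21*W**2)
2844 + F(62) = 2844 + (231 + 21*62**2) = 2844 + (231 + 21*3844) = 2844 + (231 + 80724) = 2844 + 80955 = 83799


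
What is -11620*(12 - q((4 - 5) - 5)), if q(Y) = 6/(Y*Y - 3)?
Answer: -1510600/11 ≈ -1.3733e+5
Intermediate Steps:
q(Y) = 6/(-3 + Y²) (q(Y) = 6/(Y² - 3) = 6/(-3 + Y²))
-11620*(12 - q((4 - 5) - 5)) = -11620*(12 - 6/(-3 + ((4 - 5) - 5)²)) = -11620*(12 - 6/(-3 + (-1 - 5)²)) = -11620*(12 - 6/(-3 + (-6)²)) = -11620*(12 - 6/(-3 + 36)) = -11620*(12 - 6/33) = -11620*(12 - 1*2/11) = -11620*(12 - 2/11) = -11620*130/11 = -1510600/11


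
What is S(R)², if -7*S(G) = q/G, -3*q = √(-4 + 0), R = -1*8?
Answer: -1/7056 ≈ -0.00014172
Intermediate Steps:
R = -8
q = -2*I/3 (q = -√(-4 + 0)/3 = -2*I/3 ≈ -0.66667*I)
S(G) = 2*I/(21*G) (S(G) = -(-2*I/3)/(7*G) = -(-2)*I/(21*G) = 2*I/(21*G))
S(R)² = ((2/21)*I/(-8))² = ((2/21)*I*(-⅛))² = (-I/84)² = -1/7056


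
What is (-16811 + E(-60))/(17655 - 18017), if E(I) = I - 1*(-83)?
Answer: 8394/181 ≈ 46.376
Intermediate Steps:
E(I) = 83 + I (E(I) = I + 83 = 83 + I)
(-16811 + E(-60))/(17655 - 18017) = (-16811 + (83 - 60))/(17655 - 18017) = (-16811 + 23)/(-362) = -16788*(-1/362) = 8394/181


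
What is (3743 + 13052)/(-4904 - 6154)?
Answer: -16795/11058 ≈ -1.5188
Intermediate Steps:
(3743 + 13052)/(-4904 - 6154) = 16795/(-11058) = 16795*(-1/11058) = -16795/11058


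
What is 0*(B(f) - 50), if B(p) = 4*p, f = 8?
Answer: 0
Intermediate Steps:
0*(B(f) - 50) = 0*(4*8 - 50) = 0*(32 - 50) = 0*(-18) = 0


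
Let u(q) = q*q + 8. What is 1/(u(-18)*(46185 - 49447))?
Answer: -1/1082984 ≈ -9.2337e-7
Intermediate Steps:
u(q) = 8 + q**2 (u(q) = q**2 + 8 = 8 + q**2)
1/(u(-18)*(46185 - 49447)) = 1/((8 + (-18)**2)*(46185 - 49447)) = 1/((8 + 324)*(-3262)) = -1/3262/332 = (1/332)*(-1/3262) = -1/1082984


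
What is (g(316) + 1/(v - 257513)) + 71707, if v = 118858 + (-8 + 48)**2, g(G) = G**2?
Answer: 23513566964/137055 ≈ 1.7156e+5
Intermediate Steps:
v = 120458 (v = 118858 + 40**2 = 118858 + 1600 = 120458)
(g(316) + 1/(v - 257513)) + 71707 = (316**2 + 1/(120458 - 257513)) + 71707 = (99856 + 1/(-137055)) + 71707 = (99856 - 1/137055) + 71707 = 13685764079/137055 + 71707 = 23513566964/137055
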